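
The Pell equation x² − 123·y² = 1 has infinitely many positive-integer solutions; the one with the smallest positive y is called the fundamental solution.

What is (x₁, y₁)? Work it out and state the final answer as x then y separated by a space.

√123 → a₀=11, period (11,22); ℓ=2 even so k=1
i=0: a=11 ⇒ p=11, q=1
i=1: a=11 ⇒ p=122, q=11
(x₁, y₁) = (122, 11);  122² − 123·11² = 1 ✓

122 11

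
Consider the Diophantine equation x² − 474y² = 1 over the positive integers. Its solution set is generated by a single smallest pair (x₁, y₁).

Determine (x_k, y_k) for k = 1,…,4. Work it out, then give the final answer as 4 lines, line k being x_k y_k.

√474 = [21; 1,3,2,1,1,…,3,1,42, …], period ℓ=14 (even) → k=13
a_0=21:  p_0=21·1+0=21,  q_0=21·0+1=1
a_1=1:  p_1=1·21+1=22,  q_1=1·1+0=1
…
a_3=2:  p_3=2·87+22=196,  q_3=2·4+1=9
a_4=1:  p_4=1·196+87=283,  q_4=1·9+4=13
…
a_6=1:  p_6=1·479+283=762,  q_6=1·22+13=35
…
a_8=1:  p_8=1·5051+762=5813,  q_8=1·232+35=267
…
a_11=2:  p_11=2·16677+10864=44218,  q_11=2·766+499=2031
a_12=3:  p_12=3·44218+16677=149331,  q_12=3·2031+766=6859
a_13=1:  p_13=1·149331+44218=193549,  q_13=1·6859+2031=8890
(x₁, y₁) = (193549, 8890);  193549² − 474·8890² = 1 ✓
(193549+8890√474)^2 = 74922430801 + 3441301220√474
(193549+8890√474)^3 = 29002323118011949 + 1332120819650670√474
(193549+8890√474)^4 = 11226741274261267003201 + 515661305041693754440√474

193549 8890
74922430801 3441301220
29002323118011949 1332120819650670
11226741274261267003201 515661305041693754440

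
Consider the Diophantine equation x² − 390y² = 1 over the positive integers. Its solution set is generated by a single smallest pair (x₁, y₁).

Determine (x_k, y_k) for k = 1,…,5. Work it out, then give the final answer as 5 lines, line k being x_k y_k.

√390 = [19; 1,2,1,38, …], period ℓ=4 (even) → k=3
a_0=19:  p_0=19·1+0=19,  q_0=19·0+1=1
a_1=1:  p_1=1·19+1=20,  q_1=1·1+0=1
a_2=2:  p_2=2·20+19=59,  q_2=2·1+1=3
a_3=1:  p_3=1·59+20=79,  q_3=1·3+1=4
(x₁, y₁) = (79, 4);  79² − 390·4² = 1 ✓
(79+4√390)^2 = 12481 + 632√390
(79+4√390)^3 = 1971919 + 99852√390
(79+4√390)^4 = 311550721 + 15775984√390
(79+4√390)^5 = 49223041999 + 2492505620√390

79 4
12481 632
1971919 99852
311550721 15775984
49223041999 2492505620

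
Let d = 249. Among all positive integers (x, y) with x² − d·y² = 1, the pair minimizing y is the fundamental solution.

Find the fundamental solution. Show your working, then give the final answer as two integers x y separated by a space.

d=249: √d = [15; 1,3,1,1,5,…,3,1,30] (ℓ=16, even), read p_15/q_15
a_0=15:  p_0=15·1+0=15,  q_0=15·0+1=1
…
a_3=1:  p_3=1·63+16=79,  q_3=1·4+1=5
a_4=1:  p_4=1·79+63=142,  q_4=1·5+4=9
a_5=5:  p_5=5·142+79=789,  q_5=5·9+5=50
a_6=1:  p_6=1·789+142=931,  q_6=1·50+9=59
…
a_8=10:  p_8=10·3582+931=36751,  q_8=10·227+59=2329
a_9=3:  p_9=3·36751+3582=113835,  q_9=3·2329+227=7214
a_10=1:  p_10=1·113835+36751=150586,  q_10=1·7214+2329=9543
a_11=5:  p_11=5·150586+113835=866765,  q_11=5·9543+7214=54929
a_12=1:  p_12=1·866765+150586=1017351,  q_12=1·54929+9543=64472
…
a_14=3:  p_14=3·1884116+1017351=6669699,  q_14=3·119401+64472=422675
a_15=1:  p_15=1·6669699+1884116=8553815,  q_15=1·422675+119401=542076
→ (8553815, 542076).  Check: 8553815²=73167751054225, 249·542076²=73167751054224, difference 1.

8553815 542076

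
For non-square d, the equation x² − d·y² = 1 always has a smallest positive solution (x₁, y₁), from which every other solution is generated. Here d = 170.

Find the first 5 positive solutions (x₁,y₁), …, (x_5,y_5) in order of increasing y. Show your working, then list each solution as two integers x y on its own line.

√170 → a₀=13, period (26); ℓ=1 odd so k=1
step 0: (13, 1)  from 13·(1,0) + (0,1)
step 1: (339, 26)  from 26·(13,1) + (1,0)
→ (339, 26).  Check: 339²=114921, 170·26²=114920, difference 1.
n=2: (339,26)∘(339,26) = (339·339+170·26·26, 339·26+26·339) = (229841,17628)
n=3: (229841,17628)∘(339,26) = (339·229841+170·26·17628, 339·17628+26·229841) = (155831859,11951758)
n=4: (155831859,11951758)∘(339,26) = (339·155831859+170·26·11951758, 339·11951758+26·155831859) = (105653770561,8103274296)
n=5: (105653770561,8103274296)∘(339,26) = (339·105653770561+170·26·8103274296, 339·8103274296+26·105653770561) = (71633100608499,5494008020930)

339 26
229841 17628
155831859 11951758
105653770561 8103274296
71633100608499 5494008020930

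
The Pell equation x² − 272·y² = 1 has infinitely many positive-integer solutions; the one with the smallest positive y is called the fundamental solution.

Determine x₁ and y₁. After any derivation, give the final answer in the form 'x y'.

33 2

√272 = [16; 2,32, …], period ℓ=2 (even) → k=1
step 0: (16, 1)  from 16·(1,0) + (0,1)
step 1: (33, 2)  from 2·(16,1) + (1,0)
fundamental: x₁=33, y₁=2  (since 1089 − 272·4 = 1)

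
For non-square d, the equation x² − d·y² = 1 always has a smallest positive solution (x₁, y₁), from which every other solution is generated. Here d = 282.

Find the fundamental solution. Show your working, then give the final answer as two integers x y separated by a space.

d=282: √d = [16; 1,3,1,4,1,3,1,32] (ℓ=8, even), read p_7/q_7
k=0  a_k=16  p_k/q_k = 16/1
k=1  a_k=1  p_k/q_k = 17/1
…
k=3  a_k=1  p_k/q_k = 84/5
k=4  a_k=4  p_k/q_k = 403/24
…
k=6  a_k=3  p_k/q_k = 1864/111
k=7  a_k=1  p_k/q_k = 2351/140
(x₁, y₁) = (2351, 140);  2351² − 282·140² = 1 ✓

2351 140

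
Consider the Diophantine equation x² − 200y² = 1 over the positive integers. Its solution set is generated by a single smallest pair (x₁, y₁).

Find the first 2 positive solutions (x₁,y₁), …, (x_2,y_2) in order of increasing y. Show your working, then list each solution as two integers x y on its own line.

99 7
19601 1386

d=200: √d = [14; 7,28] (ℓ=2, even), read p_1/q_1
step 0: (14, 1)  from 14·(1,0) + (0,1)
step 1: (99, 7)  from 7·(14,1) + (1,0)
→ (99, 7).  Check: 99²=9801, 200·7²=9800, difference 1.
n=2: (99,7)∘(99,7) = (99·99+200·7·7, 99·7+7·99) = (19601,1386)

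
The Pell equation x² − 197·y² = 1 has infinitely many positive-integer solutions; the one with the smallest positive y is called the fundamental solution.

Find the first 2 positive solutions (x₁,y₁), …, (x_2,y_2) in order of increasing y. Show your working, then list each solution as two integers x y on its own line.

√197 = [14; 28, …], period ℓ=1 (odd) → k=1
a_0=14:  p_0=14·1+0=14,  q_0=14·0+1=1
a_1=28:  p_1=28·14+1=393,  q_1=28·1+0=28
fundamental: x₁=393, y₁=28  (since 154449 − 197·784 = 1)
n=2: (393,28)∘(393,28) = (393·393+197·28·28, 393·28+28·393) = (308897,22008)

393 28
308897 22008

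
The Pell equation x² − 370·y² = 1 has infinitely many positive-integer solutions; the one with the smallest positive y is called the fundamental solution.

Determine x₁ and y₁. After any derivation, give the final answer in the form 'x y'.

[19; 4,4,38] for √370; ℓ=3 ⇒ convergent index 5
k=0  a_k=19  p_k/q_k = 19/1
k=1  a_k=4  p_k/q_k = 77/4
k=2  a_k=4  p_k/q_k = 327/17
k=3  a_k=38  p_k/q_k = 12503/650
k=4  a_k=4  p_k/q_k = 50339/2617
k=5  a_k=4  p_k/q_k = 213859/11118
(x₁, y₁) = (213859, 11118);  213859² − 370·11118² = 1 ✓

213859 11118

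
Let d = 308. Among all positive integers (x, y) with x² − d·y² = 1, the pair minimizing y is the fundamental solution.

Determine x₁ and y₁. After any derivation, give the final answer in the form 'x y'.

[17; 1,1,4,1,1,34] for √308; ℓ=6 ⇒ convergent index 5
k=0  a_k=17  p_k/q_k = 17/1
…
k=3  a_k=4  p_k/q_k = 158/9
k=4  a_k=1  p_k/q_k = 193/11
k=5  a_k=1  p_k/q_k = 351/20
fundamental: x₁=351, y₁=20  (since 123201 − 308·400 = 1)

351 20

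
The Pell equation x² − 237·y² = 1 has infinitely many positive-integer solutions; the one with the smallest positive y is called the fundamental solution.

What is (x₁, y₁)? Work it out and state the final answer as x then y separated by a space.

228151 14820

√237 = [15; 2,1,1,7,10,7,1,1,2,30, …], period ℓ=10 (even) → k=9
i=0: a=15 ⇒ p=15, q=1
i=1: a=2 ⇒ p=31, q=2
i=2: a=1 ⇒ p=46, q=3
i=3: a=1 ⇒ p=77, q=5
…
i=8: a=1 ⇒ p=90075, q=5851
i=9: a=2 ⇒ p=228151, q=14820
fundamental: x₁=228151, y₁=14820  (since 52052878801 − 237·219632400 = 1)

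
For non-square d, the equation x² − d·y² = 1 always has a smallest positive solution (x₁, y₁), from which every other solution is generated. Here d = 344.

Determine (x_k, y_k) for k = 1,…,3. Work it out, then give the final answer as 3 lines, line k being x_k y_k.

√344 = [18; 1,1,4,1,3,1,4,1,1,36, …], period ℓ=10 (even) → k=9
step 0: (18, 1)  from 18·(1,0) + (0,1)
…
step 2: (37, 2)  from 1·(19,1) + (18,1)
step 3: (167, 9)  from 4·(37,2) + (19,1)
step 4: (204, 11)  from 1·(167,9) + (37,2)
step 5: (779, 42)  from 3·(204,11) + (167,9)
step 6: (983, 53)  from 1·(779,42) + (204,11)
…
step 8: (5694, 307)  from 1·(4711,254) + (983,53)
step 9: (10405, 561)  from 1·(5694,307) + (4711,254)
fundamental: x₁=10405, y₁=561  (since 108264025 − 344·314721 = 1)
n=2: (10405,561)∘(10405,561) = (10405·10405+344·561·561, 10405·561+561·10405) = (216528049,11674410)
n=3: (216528049,11674410)∘(10405,561) = (10405·216528049+344·561·11674410, 10405·11674410+561·216528049) = (4505948689285,242944471539)

10405 561
216528049 11674410
4505948689285 242944471539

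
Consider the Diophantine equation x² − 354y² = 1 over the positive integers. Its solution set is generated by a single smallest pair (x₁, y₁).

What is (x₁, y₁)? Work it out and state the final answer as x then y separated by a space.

√354 = [18; 1,4,2,2,18,2,2,4,1,36, …], period ℓ=10 (even) → k=9
k=0  a_k=18  p_k/q_k = 18/1
k=1  a_k=1  p_k/q_k = 19/1
k=2  a_k=4  p_k/q_k = 94/5
k=3  a_k=2  p_k/q_k = 207/11
k=4  a_k=2  p_k/q_k = 508/27
…
k=6  a_k=2  p_k/q_k = 19210/1021
…
k=8  a_k=4  p_k/q_k = 210294/11177
k=9  a_k=1  p_k/q_k = 258065/13716
fundamental: x₁=258065, y₁=13716  (since 66597544225 − 354·188128656 = 1)

258065 13716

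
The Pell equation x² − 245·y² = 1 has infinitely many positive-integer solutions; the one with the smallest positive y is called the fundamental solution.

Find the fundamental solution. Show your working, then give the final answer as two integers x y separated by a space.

√245 → a₀=15, period (1,1,1,7,6,7,1,1,1,30); ℓ=10 even so k=9
a_0=15:  p_0=15·1+0=15,  q_0=15·0+1=1
a_1=1:  p_1=1·15+1=16,  q_1=1·1+0=1
a_2=1:  p_2=1·16+15=31,  q_2=1·1+1=2
a_3=1:  p_3=1·31+16=47,  q_3=1·2+1=3
a_4=7:  p_4=7·47+31=360,  q_4=7·3+2=23
…
a_6=7:  p_6=7·2207+360=15809,  q_6=7·141+23=1010
a_7=1:  p_7=1·15809+2207=18016,  q_7=1·1010+141=1151
a_8=1:  p_8=1·18016+15809=33825,  q_8=1·1151+1010=2161
a_9=1:  p_9=1·33825+18016=51841,  q_9=1·2161+1151=3312
(x₁, y₁) = (51841, 3312);  51841² − 245·3312² = 1 ✓

51841 3312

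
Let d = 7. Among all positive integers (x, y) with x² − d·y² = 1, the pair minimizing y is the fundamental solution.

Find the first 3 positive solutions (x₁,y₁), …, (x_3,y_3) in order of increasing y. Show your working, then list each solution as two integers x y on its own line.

d=7: √d = [2; 1,1,1,4] (ℓ=4, even), read p_3/q_3
i=0: a=2 ⇒ p=2, q=1
…
i=2: a=1 ⇒ p=5, q=2
i=3: a=1 ⇒ p=8, q=3
fundamental: x₁=8, y₁=3  (since 64 − 7·9 = 1)
k=2:  x_2 = 8·8+7·3·3 = 127,  y_2 = 8·3+3·8 = 48
k=3:  x_3 = 8·127+7·3·48 = 2024,  y_3 = 8·48+3·127 = 765

8 3
127 48
2024 765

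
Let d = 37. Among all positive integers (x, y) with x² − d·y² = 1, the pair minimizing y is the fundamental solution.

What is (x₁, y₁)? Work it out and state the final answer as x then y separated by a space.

73 12

√37 → a₀=6, period (12); ℓ=1 odd so k=1
step 0: (6, 1)  from 6·(1,0) + (0,1)
step 1: (73, 12)  from 12·(6,1) + (1,0)
(x₁, y₁) = (73, 12);  73² − 37·12² = 1 ✓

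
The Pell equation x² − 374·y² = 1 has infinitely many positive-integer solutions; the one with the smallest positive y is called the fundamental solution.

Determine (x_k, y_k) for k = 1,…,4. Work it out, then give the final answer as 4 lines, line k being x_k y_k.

√374 → a₀=19, period (2,1,18,1,2,38); ℓ=6 even so k=5
k=0  a_k=19  p_k/q_k = 19/1
…
k=2  a_k=1  p_k/q_k = 58/3
…
k=4  a_k=1  p_k/q_k = 1141/59
k=5  a_k=2  p_k/q_k = 3365/174
fundamental: x₁=3365, y₁=174  (since 11323225 − 374·30276 = 1)
(3365+174√374)^2 = 22646449 + 1171020√374
(3365+174√374)^3 = 152410598405 + 7880964426√374
(3365+174√374)^4 = 1025723304619201 + 53038889415960√374

3365 174
22646449 1171020
152410598405 7880964426
1025723304619201 53038889415960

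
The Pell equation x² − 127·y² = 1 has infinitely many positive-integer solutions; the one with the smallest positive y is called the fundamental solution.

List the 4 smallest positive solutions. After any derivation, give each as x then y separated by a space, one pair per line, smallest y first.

d=127: √d = [11; 3,1,2,2,7,11,7,2,2,1,3,22] (ℓ=12, even), read p_11/q_11
a_0=11:  p_0=11·1+0=11,  q_0=11·0+1=1
…
a_2=1:  p_2=1·34+11=45,  q_2=1·3+1=4
…
a_4=2:  p_4=2·124+45=293,  q_4=2·11+4=26
a_5=7:  p_5=7·293+124=2175,  q_5=7·26+11=193
a_6=11:  p_6=11·2175+293=24218,  q_6=11·193+26=2149
…
a_8=2:  p_8=2·171701+24218=367620,  q_8=2·15236+2149=32621
…
a_10=1:  p_10=1·906941+367620=1274561,  q_10=1·80478+32621=113099
a_11=3:  p_11=3·1274561+906941=4730624,  q_11=3·113099+80478=419775
→ (4730624, 419775).  Check: 4730624²=22378803429376, 127·419775²=22378803429375, difference 1.
(x_2, y_2) = (4730624·4730624 + 127·419775·419775, 4730624·419775 + 419775·4730624) = (44757606858751, 3971595379200)
(x_3, y_3) = (4730624·44757606858751 + 127·419775·3971595379200, 4730624·3971595379200 + 419775·44757606858751) = (423462818377139450624, 37576248838264821825)
(x_4, y_4) = (4730624·423462818377139450624 + 127·419775·37576248838264821825, 4730624·37576248838264821825 + 419775·423462818377139450624) = (4006486743445029115330560001, 355518209168531397366758400)

4730624 419775
44757606858751 3971595379200
423462818377139450624 37576248838264821825
4006486743445029115330560001 355518209168531397366758400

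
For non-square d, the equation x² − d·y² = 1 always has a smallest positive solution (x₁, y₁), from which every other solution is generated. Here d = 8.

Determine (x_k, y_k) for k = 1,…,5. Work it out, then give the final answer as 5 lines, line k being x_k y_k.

3 1
17 6
99 35
577 204
3363 1189

[2; 1,4] for √8; ℓ=2 ⇒ convergent index 1
k=0  a_k=2  p_k/q_k = 2/1
k=1  a_k=1  p_k/q_k = 3/1
(x₁, y₁) = (3, 1);  3² − 8·1² = 1 ✓
k=2:  x_2 = 3·3+8·1·1 = 17,  y_2 = 3·1+1·3 = 6
k=3:  x_3 = 3·17+8·1·6 = 99,  y_3 = 3·6+1·17 = 35
k=4:  x_4 = 3·99+8·1·35 = 577,  y_4 = 3·35+1·99 = 204
k=5:  x_5 = 3·577+8·1·204 = 3363,  y_5 = 3·204+1·577 = 1189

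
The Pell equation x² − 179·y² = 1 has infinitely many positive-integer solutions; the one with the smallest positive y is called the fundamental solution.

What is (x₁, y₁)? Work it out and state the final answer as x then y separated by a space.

4190210 313191

√179 → a₀=13, period (2,1,1,1,3,…,1,2,26); ℓ=14 even so k=13
step 0: (13, 1)  from 13·(1,0) + (0,1)
step 1: (27, 2)  from 2·(13,1) + (1,0)
step 2: (40, 3)  from 1·(27,2) + (13,1)
step 3: (67, 5)  from 1·(40,3) + (27,2)
step 4: (107, 8)  from 1·(67,5) + (40,3)
step 5: (388, 29)  from 3·(107,8) + (67,5)
step 6: (2047, 153)  from 5·(388,29) + (107,8)
step 7: (26999, 2018)  from 13·(2047,153) + (388,29)
step 8: (137042, 10243)  from 5·(26999,2018) + (2047,153)
step 9: (438125, 32747)  from 3·(137042,10243) + (26999,2018)
step 10: (575167, 42990)  from 1·(438125,32747) + (137042,10243)
step 11: (1013292, 75737)  from 1·(575167,42990) + (438125,32747)
step 12: (1588459, 118727)  from 1·(1013292,75737) + (575167,42990)
step 13: (4190210, 313191)  from 2·(1588459,118727) + (1013292,75737)
→ (4190210, 313191).  Check: 4190210²=17557859844100, 179·313191²=17557859844099, difference 1.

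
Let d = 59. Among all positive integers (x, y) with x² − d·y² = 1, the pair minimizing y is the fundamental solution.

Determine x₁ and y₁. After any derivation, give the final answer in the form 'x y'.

[7; 1,2,7,2,1,14] for √59; ℓ=6 ⇒ convergent index 5
a_0=7:  p_0=7·1+0=7,  q_0=7·0+1=1
a_1=1:  p_1=1·7+1=8,  q_1=1·1+0=1
a_2=2:  p_2=2·8+7=23,  q_2=2·1+1=3
a_3=7:  p_3=7·23+8=169,  q_3=7·3+1=22
a_4=2:  p_4=2·169+23=361,  q_4=2·22+3=47
a_5=1:  p_5=1·361+169=530,  q_5=1·47+22=69
→ (530, 69).  Check: 530²=280900, 59·69²=280899, difference 1.

530 69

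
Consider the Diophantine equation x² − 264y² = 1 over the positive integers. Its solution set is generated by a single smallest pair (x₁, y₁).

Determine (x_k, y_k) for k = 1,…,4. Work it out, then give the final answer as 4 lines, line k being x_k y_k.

√264 = [16; 4,32, …], period ℓ=2 (even) → k=1
i=0: a=16 ⇒ p=16, q=1
i=1: a=4 ⇒ p=65, q=4
→ (65, 4).  Check: 65²=4225, 264·4²=4224, difference 1.
n=2: (65,4)∘(65,4) = (65·65+264·4·4, 65·4+4·65) = (8449,520)
n=3: (8449,520)∘(65,4) = (65·8449+264·4·520, 65·520+4·8449) = (1098305,67596)
n=4: (1098305,67596)∘(65,4) = (65·1098305+264·4·67596, 65·67596+4·1098305) = (142771201,8786960)

65 4
8449 520
1098305 67596
142771201 8786960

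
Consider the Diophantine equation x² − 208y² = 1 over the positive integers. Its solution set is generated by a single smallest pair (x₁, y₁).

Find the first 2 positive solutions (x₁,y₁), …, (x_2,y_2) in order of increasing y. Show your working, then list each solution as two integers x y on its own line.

649 45
842401 58410

√208 = [14; 2,2,1,2,2,28, …], period ℓ=6 (even) → k=5
step 0: (14, 1)  from 14·(1,0) + (0,1)
…
step 2: (72, 5)  from 2·(29,2) + (14,1)
step 3: (101, 7)  from 1·(72,5) + (29,2)
step 4: (274, 19)  from 2·(101,7) + (72,5)
step 5: (649, 45)  from 2·(274,19) + (101,7)
fundamental: x₁=649, y₁=45  (since 421201 − 208·2025 = 1)
(649+45√208)^2 = 842401 + 58410√208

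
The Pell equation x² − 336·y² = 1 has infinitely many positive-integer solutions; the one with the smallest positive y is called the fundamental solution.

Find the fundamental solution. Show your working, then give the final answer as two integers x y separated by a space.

d=336: √d = [18; 3,36] (ℓ=2, even), read p_1/q_1
i=0: a=18 ⇒ p=18, q=1
i=1: a=3 ⇒ p=55, q=3
fundamental: x₁=55, y₁=3  (since 3025 − 336·9 = 1)

55 3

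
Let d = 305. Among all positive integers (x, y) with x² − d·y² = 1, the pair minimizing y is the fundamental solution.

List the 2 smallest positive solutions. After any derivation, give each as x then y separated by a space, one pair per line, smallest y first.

d=305: √d = [17; 2,6,2,34] (ℓ=4, even), read p_3/q_3
step 0: (17, 1)  from 17·(1,0) + (0,1)
step 1: (35, 2)  from 2·(17,1) + (1,0)
step 2: (227, 13)  from 6·(35,2) + (17,1)
step 3: (489, 28)  from 2·(227,13) + (35,2)
fundamental: x₁=489, y₁=28  (since 239121 − 305·784 = 1)
(489+28√305)^2 = 478241 + 27384√305

489 28
478241 27384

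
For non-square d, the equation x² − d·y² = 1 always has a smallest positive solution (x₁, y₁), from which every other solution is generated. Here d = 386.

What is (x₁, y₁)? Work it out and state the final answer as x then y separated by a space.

111555 5678

[19; 1,1,1,4,1,18,1,4,1,1,1,38] for √386; ℓ=12 ⇒ convergent index 11
k=0  a_k=19  p_k/q_k = 19/1
…
k=2  a_k=1  p_k/q_k = 39/2
k=3  a_k=1  p_k/q_k = 59/3
k=4  a_k=4  p_k/q_k = 275/14
…
k=6  a_k=18  p_k/q_k = 6287/320
k=7  a_k=1  p_k/q_k = 6621/337
k=8  a_k=4  p_k/q_k = 32771/1668
k=9  a_k=1  p_k/q_k = 39392/2005
k=10  a_k=1  p_k/q_k = 72163/3673
k=11  a_k=1  p_k/q_k = 111555/5678
fundamental: x₁=111555, y₁=5678  (since 12444518025 − 386·32239684 = 1)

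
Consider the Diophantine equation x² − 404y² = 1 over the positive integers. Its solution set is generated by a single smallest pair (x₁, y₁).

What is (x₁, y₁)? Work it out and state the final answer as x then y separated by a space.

201 10

d=404: √d = [20; 10,40] (ℓ=2, even), read p_1/q_1
a_0=20:  p_0=20·1+0=20,  q_0=20·0+1=1
a_1=10:  p_1=10·20+1=201,  q_1=10·1+0=10
fundamental: x₁=201, y₁=10  (since 40401 − 404·100 = 1)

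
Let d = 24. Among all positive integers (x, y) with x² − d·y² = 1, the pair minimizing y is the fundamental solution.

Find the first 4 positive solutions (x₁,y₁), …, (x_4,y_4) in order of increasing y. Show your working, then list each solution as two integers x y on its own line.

√24 → a₀=4, period (1,8); ℓ=2 even so k=1
step 0: (4, 1)  from 4·(1,0) + (0,1)
step 1: (5, 1)  from 1·(4,1) + (1,0)
→ (5, 1).  Check: 5²=25, 24·1²=24, difference 1.
k=2:  x_2 = 5·5+24·1·1 = 49,  y_2 = 5·1+1·5 = 10
k=3:  x_3 = 5·49+24·1·10 = 485,  y_3 = 5·10+1·49 = 99
k=4:  x_4 = 5·485+24·1·99 = 4801,  y_4 = 5·99+1·485 = 980

5 1
49 10
485 99
4801 980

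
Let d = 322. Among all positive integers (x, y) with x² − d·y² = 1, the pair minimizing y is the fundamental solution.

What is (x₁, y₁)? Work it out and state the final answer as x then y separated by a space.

323 18

√322 = [17; 1,16,1,34, …], period ℓ=4 (even) → k=3
step 0: (17, 1)  from 17·(1,0) + (0,1)
step 1: (18, 1)  from 1·(17,1) + (1,0)
step 2: (305, 17)  from 16·(18,1) + (17,1)
step 3: (323, 18)  from 1·(305,17) + (18,1)
→ (323, 18).  Check: 323²=104329, 322·18²=104328, difference 1.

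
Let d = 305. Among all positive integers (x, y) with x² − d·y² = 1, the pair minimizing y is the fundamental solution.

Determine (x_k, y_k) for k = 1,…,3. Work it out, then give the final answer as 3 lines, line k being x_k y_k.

√305 = [17; 2,6,2,34, …], period ℓ=4 (even) → k=3
a_0=17:  p_0=17·1+0=17,  q_0=17·0+1=1
a_1=2:  p_1=2·17+1=35,  q_1=2·1+0=2
a_2=6:  p_2=6·35+17=227,  q_2=6·2+1=13
a_3=2:  p_3=2·227+35=489,  q_3=2·13+2=28
fundamental: x₁=489, y₁=28  (since 239121 − 305·784 = 1)
(x_2, y_2) = (489·489 + 305·28·28, 489·28 + 28·489) = (478241, 27384)
(x_3, y_3) = (489·478241 + 305·28·27384, 489·27384 + 28·478241) = (467719209, 26781524)

489 28
478241 27384
467719209 26781524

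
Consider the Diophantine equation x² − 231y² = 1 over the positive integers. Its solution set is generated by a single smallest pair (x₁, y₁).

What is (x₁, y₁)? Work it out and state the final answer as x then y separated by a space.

√231 = [15; 5,30, …], period ℓ=2 (even) → k=1
k=0  a_k=15  p_k/q_k = 15/1
k=1  a_k=5  p_k/q_k = 76/5
(x₁, y₁) = (76, 5);  76² − 231·5² = 1 ✓

76 5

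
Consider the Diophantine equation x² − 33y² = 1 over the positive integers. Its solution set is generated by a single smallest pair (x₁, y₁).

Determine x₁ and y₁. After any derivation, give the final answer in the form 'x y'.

23 4

d=33: √d = [5; 1,2,1,10] (ℓ=4, even), read p_3/q_3
k=0  a_k=5  p_k/q_k = 5/1
k=1  a_k=1  p_k/q_k = 6/1
k=2  a_k=2  p_k/q_k = 17/3
k=3  a_k=1  p_k/q_k = 23/4
(x₁, y₁) = (23, 4);  23² − 33·4² = 1 ✓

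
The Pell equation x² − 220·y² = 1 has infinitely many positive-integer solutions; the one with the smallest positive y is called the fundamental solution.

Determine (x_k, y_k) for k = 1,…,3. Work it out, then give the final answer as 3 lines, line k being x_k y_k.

√220 → a₀=14, period (1,4,1,28); ℓ=4 even so k=3
step 0: (14, 1)  from 14·(1,0) + (0,1)
…
step 2: (74, 5)  from 4·(15,1) + (14,1)
step 3: (89, 6)  from 1·(74,5) + (15,1)
fundamental: x₁=89, y₁=6  (since 7921 − 220·36 = 1)
n=2: (89,6)∘(89,6) = (89·89+220·6·6, 89·6+6·89) = (15841,1068)
n=3: (15841,1068)∘(89,6) = (89·15841+220·6·1068, 89·1068+6·15841) = (2819609,190098)

89 6
15841 1068
2819609 190098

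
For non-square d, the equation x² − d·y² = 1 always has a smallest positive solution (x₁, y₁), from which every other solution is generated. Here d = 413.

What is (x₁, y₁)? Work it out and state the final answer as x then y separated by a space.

√413 → a₀=20, period (3,9,1,4,1,9,3,40); ℓ=8 even so k=7
step 0: (20, 1)  from 20·(1,0) + (0,1)
…
step 2: (569, 28)  from 9·(61,3) + (20,1)
step 3: (630, 31)  from 1·(569,28) + (61,3)
step 4: (3089, 152)  from 4·(630,31) + (569,28)
…
step 6: (36560, 1799)  from 9·(3719,183) + (3089,152)
step 7: (113399, 5580)  from 3·(36560,1799) + (3719,183)
(x₁, y₁) = (113399, 5580);  113399² − 413·5580² = 1 ✓

113399 5580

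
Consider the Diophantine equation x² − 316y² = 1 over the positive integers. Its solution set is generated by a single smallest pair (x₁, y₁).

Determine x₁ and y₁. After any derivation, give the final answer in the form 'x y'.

√316 → a₀=17, period (1,3,2,8,2,3,1,34); ℓ=8 even so k=7
i=0: a=17 ⇒ p=17, q=1
…
i=2: a=3 ⇒ p=71, q=4
…
i=4: a=8 ⇒ p=1351, q=76
i=5: a=2 ⇒ p=2862, q=161
i=6: a=3 ⇒ p=9937, q=559
i=7: a=1 ⇒ p=12799, q=720
fundamental: x₁=12799, y₁=720  (since 163814401 − 316·518400 = 1)

12799 720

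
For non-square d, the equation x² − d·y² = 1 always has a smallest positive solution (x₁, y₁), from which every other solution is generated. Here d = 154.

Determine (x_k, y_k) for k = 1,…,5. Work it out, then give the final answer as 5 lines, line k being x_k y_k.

√154 = [12; 2,2,3,1,2,1,3,2,2,24, …], period ℓ=10 (even) → k=9
step 0: (12, 1)  from 12·(1,0) + (0,1)
…
step 4: (273, 22)  from 1·(211,17) + (62,5)
step 5: (757, 61)  from 2·(273,22) + (211,17)
…
step 7: (3847, 310)  from 3·(1030,83) + (757,61)
step 8: (8724, 703)  from 2·(3847,310) + (1030,83)
step 9: (21295, 1716)  from 2·(8724,703) + (3847,310)
fundamental: x₁=21295, y₁=1716  (since 453477025 − 154·2944656 = 1)
(21295+1716√154)^2 = 906954049 + 73084440√154
(21295+1716√154)^3 = 38627172925615 + 3112666297884√154
(21295+1716√154)^4 = 1645131293994988801 + 132568457553795120√154
(21295+1716√154)^5 = 70066141772619400108975 + 5646090604103467862916√154

21295 1716
906954049 73084440
38627172925615 3112666297884
1645131293994988801 132568457553795120
70066141772619400108975 5646090604103467862916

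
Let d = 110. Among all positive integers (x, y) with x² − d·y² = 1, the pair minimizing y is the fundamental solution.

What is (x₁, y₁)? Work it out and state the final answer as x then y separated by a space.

d=110: √d = [10; 2,20] (ℓ=2, even), read p_1/q_1
step 0: (10, 1)  from 10·(1,0) + (0,1)
step 1: (21, 2)  from 2·(10,1) + (1,0)
fundamental: x₁=21, y₁=2  (since 441 − 110·4 = 1)

21 2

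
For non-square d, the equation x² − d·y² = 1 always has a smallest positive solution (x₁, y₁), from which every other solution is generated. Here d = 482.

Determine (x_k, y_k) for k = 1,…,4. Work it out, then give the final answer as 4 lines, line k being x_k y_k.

[21; 1,20,1,42] for √482; ℓ=4 ⇒ convergent index 3
k=0  a_k=21  p_k/q_k = 21/1
…
k=2  a_k=20  p_k/q_k = 461/21
k=3  a_k=1  p_k/q_k = 483/22
(x₁, y₁) = (483, 22);  483² − 482·22² = 1 ✓
(x_2, y_2) = (483·483 + 482·22·22, 483·22 + 22·483) = (466577, 21252)
(x_3, y_3) = (483·466577 + 482·22·21252, 483·21252 + 22·466577) = (450712899, 20529410)
(x_4, y_4) = (483·450712899 + 482·22·20529410, 483·20529410 + 22·450712899) = (435388193857, 19831388808)

483 22
466577 21252
450712899 20529410
435388193857 19831388808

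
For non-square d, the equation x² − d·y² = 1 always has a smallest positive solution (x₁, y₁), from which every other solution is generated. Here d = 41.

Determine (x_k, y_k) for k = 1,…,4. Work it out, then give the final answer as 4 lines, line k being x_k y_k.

2049 320
8396801 1311360
34410088449 5373952960
141012534067201 22022457918720

√41 = [6; 2,2,12, …], period ℓ=3 (odd) → k=5
i=0: a=6 ⇒ p=6, q=1
…
i=2: a=2 ⇒ p=32, q=5
…
i=4: a=2 ⇒ p=826, q=129
i=5: a=2 ⇒ p=2049, q=320
(x₁, y₁) = (2049, 320);  2049² − 41·320² = 1 ✓
(2049+320√41)^2 = 8396801 + 1311360√41
(2049+320√41)^3 = 34410088449 + 5373952960√41
(2049+320√41)^4 = 141012534067201 + 22022457918720√41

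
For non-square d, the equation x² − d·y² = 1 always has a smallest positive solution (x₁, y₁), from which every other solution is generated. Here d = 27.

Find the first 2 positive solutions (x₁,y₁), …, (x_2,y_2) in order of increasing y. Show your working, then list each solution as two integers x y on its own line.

√27 = [5; 5,10, …], period ℓ=2 (even) → k=1
a_0=5:  p_0=5·1+0=5,  q_0=5·0+1=1
a_1=5:  p_1=5·5+1=26,  q_1=5·1+0=5
fundamental: x₁=26, y₁=5  (since 676 − 27·25 = 1)
n=2: (26,5)∘(26,5) = (26·26+27·5·5, 26·5+5·26) = (1351,260)

26 5
1351 260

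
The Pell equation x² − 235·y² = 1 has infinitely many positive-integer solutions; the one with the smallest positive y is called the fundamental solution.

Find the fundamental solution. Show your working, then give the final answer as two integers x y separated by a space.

46 3

√235 = [15; 3,30, …], period ℓ=2 (even) → k=1
step 0: (15, 1)  from 15·(1,0) + (0,1)
step 1: (46, 3)  from 3·(15,1) + (1,0)
fundamental: x₁=46, y₁=3  (since 2116 − 235·9 = 1)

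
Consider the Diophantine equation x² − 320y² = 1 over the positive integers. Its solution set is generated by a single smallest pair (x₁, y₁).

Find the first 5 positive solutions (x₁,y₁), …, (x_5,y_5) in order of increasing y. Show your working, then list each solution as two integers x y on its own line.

161 9
51841 2898
16692641 933147
5374978561 300470436
1730726404001 96750547245

[17; 1,7,1,34] for √320; ℓ=4 ⇒ convergent index 3
a_0=17:  p_0=17·1+0=17,  q_0=17·0+1=1
a_1=1:  p_1=1·17+1=18,  q_1=1·1+0=1
a_2=7:  p_2=7·18+17=143,  q_2=7·1+1=8
a_3=1:  p_3=1·143+18=161,  q_3=1·8+1=9
→ (161, 9).  Check: 161²=25921, 320·9²=25920, difference 1.
k=2:  x_2 = 161·161+320·9·9 = 51841,  y_2 = 161·9+9·161 = 2898
k=3:  x_3 = 161·51841+320·9·2898 = 16692641,  y_3 = 161·2898+9·51841 = 933147
k=4:  x_4 = 161·16692641+320·9·933147 = 5374978561,  y_4 = 161·933147+9·16692641 = 300470436
k=5:  x_5 = 161·5374978561+320·9·300470436 = 1730726404001,  y_5 = 161·300470436+9·5374978561 = 96750547245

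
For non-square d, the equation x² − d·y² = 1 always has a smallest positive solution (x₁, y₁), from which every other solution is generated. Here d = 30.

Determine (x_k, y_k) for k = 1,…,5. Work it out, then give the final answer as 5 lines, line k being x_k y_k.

11 2
241 44
5291 966
116161 21208
2550251 465610

√30 → a₀=5, period (2,10); ℓ=2 even so k=1
i=0: a=5 ⇒ p=5, q=1
i=1: a=2 ⇒ p=11, q=2
fundamental: x₁=11, y₁=2  (since 121 − 30·4 = 1)
n=2: (11,2)∘(11,2) = (11·11+30·2·2, 11·2+2·11) = (241,44)
n=3: (241,44)∘(11,2) = (11·241+30·2·44, 11·44+2·241) = (5291,966)
n=4: (5291,966)∘(11,2) = (11·5291+30·2·966, 11·966+2·5291) = (116161,21208)
n=5: (116161,21208)∘(11,2) = (11·116161+30·2·21208, 11·21208+2·116161) = (2550251,465610)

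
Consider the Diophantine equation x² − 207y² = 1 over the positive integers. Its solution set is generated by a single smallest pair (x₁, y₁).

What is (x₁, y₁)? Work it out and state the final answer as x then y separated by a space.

1151 80

√207 = [14; 2,1,1,2,1,1,2,28, …], period ℓ=8 (even) → k=7
step 0: (14, 1)  from 14·(1,0) + (0,1)
step 1: (29, 2)  from 2·(14,1) + (1,0)
…
step 3: (72, 5)  from 1·(43,3) + (29,2)
…
step 6: (446, 31)  from 1·(259,18) + (187,13)
step 7: (1151, 80)  from 2·(446,31) + (259,18)
→ (1151, 80).  Check: 1151²=1324801, 207·80²=1324800, difference 1.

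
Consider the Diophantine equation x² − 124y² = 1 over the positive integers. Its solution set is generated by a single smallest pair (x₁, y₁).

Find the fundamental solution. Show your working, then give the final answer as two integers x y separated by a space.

4620799 414960

√124 → a₀=11, period (7,2,1,1,1,…,2,7,22); ℓ=16 even so k=15
i=0: a=11 ⇒ p=11, q=1
…
i=3: a=1 ⇒ p=245, q=22
i=4: a=1 ⇒ p=412, q=37
…
i=6: a=3 ⇒ p=2383, q=214
…
i=9: a=1 ⇒ p=17583, q=1579
…
i=12: a=1 ⇒ p=152167, q=13665
…
i=14: a=2 ⇒ p=626251, q=56239
i=15: a=7 ⇒ p=4620799, q=414960
fundamental: x₁=4620799, y₁=414960  (since 21351783398401 − 124·172191801600 = 1)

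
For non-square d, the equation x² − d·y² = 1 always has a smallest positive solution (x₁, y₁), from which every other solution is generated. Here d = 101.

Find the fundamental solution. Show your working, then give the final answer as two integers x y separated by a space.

201 20

√101 = [10; 20, …], period ℓ=1 (odd) → k=1
i=0: a=10 ⇒ p=10, q=1
i=1: a=20 ⇒ p=201, q=20
fundamental: x₁=201, y₁=20  (since 40401 − 101·400 = 1)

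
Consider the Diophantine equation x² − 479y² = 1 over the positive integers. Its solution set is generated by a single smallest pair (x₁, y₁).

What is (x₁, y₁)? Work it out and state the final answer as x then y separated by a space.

√479 = [21; 1,7,1,3,2,21,2,3,1,7,1,42, …], period ℓ=12 (even) → k=11
a_0=21:  p_0=21·1+0=21,  q_0=21·0+1=1
…
a_2=7:  p_2=7·22+21=175,  q_2=7·1+1=8
…
a_4=3:  p_4=3·197+175=766,  q_4=3·9+8=35
…
a_6=21:  p_6=21·1729+766=37075,  q_6=21·79+35=1694
…
a_10=7:  p_10=7·340591+264712=2648849,  q_10=7·15562+12095=121029
a_11=1:  p_11=1·2648849+340591=2989440,  q_11=1·121029+15562=136591
→ (2989440, 136591).  Check: 2989440²=8936751513600, 479·136591²=8936751513599, difference 1.

2989440 136591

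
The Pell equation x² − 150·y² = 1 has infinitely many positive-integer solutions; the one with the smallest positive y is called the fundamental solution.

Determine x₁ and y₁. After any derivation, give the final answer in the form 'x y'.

49 4

√150 → a₀=12, period (4,24); ℓ=2 even so k=1
step 0: (12, 1)  from 12·(1,0) + (0,1)
step 1: (49, 4)  from 4·(12,1) + (1,0)
→ (49, 4).  Check: 49²=2401, 150·4²=2400, difference 1.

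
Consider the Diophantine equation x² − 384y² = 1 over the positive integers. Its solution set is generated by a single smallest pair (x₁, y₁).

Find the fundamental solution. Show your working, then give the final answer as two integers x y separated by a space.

4801 245

√384 = [19; 1,1,2,9,2,1,1,38, …], period ℓ=8 (even) → k=7
step 0: (19, 1)  from 19·(1,0) + (0,1)
…
step 2: (39, 2)  from 1·(20,1) + (19,1)
…
step 5: (1940, 99)  from 2·(921,47) + (98,5)
step 6: (2861, 146)  from 1·(1940,99) + (921,47)
step 7: (4801, 245)  from 1·(2861,146) + (1940,99)
fundamental: x₁=4801, y₁=245  (since 23049601 − 384·60025 = 1)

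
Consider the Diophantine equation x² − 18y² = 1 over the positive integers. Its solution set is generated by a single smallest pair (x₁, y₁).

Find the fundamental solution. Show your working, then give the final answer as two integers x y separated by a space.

17 4

d=18: √d = [4; 4,8] (ℓ=2, even), read p_1/q_1
k=0  a_k=4  p_k/q_k = 4/1
k=1  a_k=4  p_k/q_k = 17/4
→ (17, 4).  Check: 17²=289, 18·4²=288, difference 1.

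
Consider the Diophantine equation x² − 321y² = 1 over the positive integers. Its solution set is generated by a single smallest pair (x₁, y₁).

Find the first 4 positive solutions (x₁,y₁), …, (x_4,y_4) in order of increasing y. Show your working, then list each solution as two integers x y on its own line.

215 12
92449 5160
39752855 2218788
17093635201 954073680

√321 → a₀=17, period (1,10,1,34); ℓ=4 even so k=3
step 0: (17, 1)  from 17·(1,0) + (0,1)
step 1: (18, 1)  from 1·(17,1) + (1,0)
step 2: (197, 11)  from 10·(18,1) + (17,1)
step 3: (215, 12)  from 1·(197,11) + (18,1)
→ (215, 12).  Check: 215²=46225, 321·12²=46224, difference 1.
n=2: (215,12)∘(215,12) = (215·215+321·12·12, 215·12+12·215) = (92449,5160)
n=3: (92449,5160)∘(215,12) = (215·92449+321·12·5160, 215·5160+12·92449) = (39752855,2218788)
n=4: (39752855,2218788)∘(215,12) = (215·39752855+321·12·2218788, 215·2218788+12·39752855) = (17093635201,954073680)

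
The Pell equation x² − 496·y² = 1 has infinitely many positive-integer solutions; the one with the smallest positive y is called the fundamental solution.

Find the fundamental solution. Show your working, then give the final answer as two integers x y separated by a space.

√496 = [22; 3,1,2,4,1,…,1,3,44, …], period ℓ=16 (even) → k=15
i=0: a=22 ⇒ p=22, q=1
…
i=2: a=1 ⇒ p=89, q=4
i=3: a=2 ⇒ p=245, q=11
i=4: a=4 ⇒ p=1069, q=48
…
i=6: a=1 ⇒ p=2383, q=107
i=7: a=2 ⇒ p=6080, q=273
i=8: a=2 ⇒ p=14543, q=653
i=9: a=2 ⇒ p=35166, q=1579
i=10: a=1 ⇒ p=49709, q=2232
i=11: a=1 ⇒ p=84875, q=3811
…
i=14: a=1 ⇒ p=1252502, q=56239
i=15: a=3 ⇒ p=4620799, q=207480
fundamental: x₁=4620799, y₁=207480  (since 21351783398401 − 496·43047950400 = 1)

4620799 207480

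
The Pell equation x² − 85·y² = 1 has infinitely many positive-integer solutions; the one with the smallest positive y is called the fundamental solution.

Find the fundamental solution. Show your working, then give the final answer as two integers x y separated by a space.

285769 30996

√85 → a₀=9, period (4,1,1,4,18); ℓ=5 odd so k=9
i=0: a=9 ⇒ p=9, q=1
…
i=5: a=18 ⇒ p=6887, q=747
…
i=7: a=1 ⇒ p=34813, q=3776
i=8: a=1 ⇒ p=62739, q=6805
i=9: a=4 ⇒ p=285769, q=30996
fundamental: x₁=285769, y₁=30996  (since 81663921361 − 85·960752016 = 1)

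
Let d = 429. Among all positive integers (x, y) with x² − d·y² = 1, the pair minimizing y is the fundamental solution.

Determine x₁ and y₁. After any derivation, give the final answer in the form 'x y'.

√429 = [20; 1,2,2,9,1,12,1,9,2,2,1,40, …], period ℓ=12 (even) → k=11
step 0: (20, 1)  from 20·(1,0) + (0,1)
step 1: (21, 1)  from 1·(20,1) + (1,0)
…
step 4: (1367, 66)  from 9·(145,7) + (62,3)
step 5: (1512, 73)  from 1·(1367,66) + (145,7)
…
step 7: (21023, 1015)  from 1·(19511,942) + (1512,73)
…
step 10: (1085636, 52415)  from 2·(438459,21169) + (208718,10077)
step 11: (1524095, 73584)  from 1·(1085636,52415) + (438459,21169)
(x₁, y₁) = (1524095, 73584);  1524095² − 429·73584² = 1 ✓

1524095 73584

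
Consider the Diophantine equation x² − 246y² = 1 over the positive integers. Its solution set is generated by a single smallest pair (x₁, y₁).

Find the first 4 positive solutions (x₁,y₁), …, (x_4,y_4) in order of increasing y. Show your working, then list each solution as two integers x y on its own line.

d=246: √d = [15; 1,2,5,1,14,1,5,2,1,30] (ℓ=10, even), read p_9/q_9
i=0: a=15 ⇒ p=15, q=1
…
i=4: a=1 ⇒ p=298, q=19
…
i=8: a=2 ⇒ p=60777, q=3875
i=9: a=1 ⇒ p=88805, q=5662
→ (88805, 5662).  Check: 88805²=7886328025, 246·5662²=7886328024, difference 1.
k=2:  x_2 = 88805·88805+246·5662·5662 = 15772656049,  y_2 = 88805·5662+5662·88805 = 1005627820
k=3:  x_3 = 88805·15772656049+246·5662·1005627820 = 2801381440774085,  y_3 = 88805·1005627820+5662·15772656049 = 178609557104538
k=4:  x_4 = 88805·2801381440774085+246·5662·178609557104538 = 497553357680112580801,  y_4 = 88805·178609557104538+5662·2801381440774085 = 31722843436331366360

88805 5662
15772656049 1005627820
2801381440774085 178609557104538
497553357680112580801 31722843436331366360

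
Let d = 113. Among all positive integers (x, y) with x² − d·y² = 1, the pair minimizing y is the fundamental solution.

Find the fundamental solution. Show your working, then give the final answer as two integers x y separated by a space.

1204353 113296

√113 = [10; 1,1,1,2,2,1,1,1,20, …], period ℓ=9 (odd) → k=17
k=0  a_k=10  p_k/q_k = 10/1
…
k=2  a_k=1  p_k/q_k = 21/2
…
k=4  a_k=2  p_k/q_k = 85/8
k=5  a_k=2  p_k/q_k = 202/19
k=6  a_k=1  p_k/q_k = 287/27
k=7  a_k=1  p_k/q_k = 489/46
k=8  a_k=1  p_k/q_k = 776/73
…
k=11  a_k=1  p_k/q_k = 32794/3085
k=12  a_k=1  p_k/q_k = 49579/4664
k=13  a_k=2  p_k/q_k = 131952/12413
k=14  a_k=2  p_k/q_k = 313483/29490
…
k=16  a_k=1  p_k/q_k = 758918/71393
k=17  a_k=1  p_k/q_k = 1204353/113296
(x₁, y₁) = (1204353, 113296);  1204353² − 113·113296² = 1 ✓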